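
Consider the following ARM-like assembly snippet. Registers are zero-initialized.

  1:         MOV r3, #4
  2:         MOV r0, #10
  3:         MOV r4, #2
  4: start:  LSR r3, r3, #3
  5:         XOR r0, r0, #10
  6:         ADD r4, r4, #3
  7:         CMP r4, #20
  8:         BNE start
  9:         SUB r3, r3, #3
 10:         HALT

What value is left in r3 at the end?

-3

MOV r3, #4 → r3=4
MOV r0, #10 → r0=10
MOV r4, #2 → r4=2
LSR r3, r3, #3 → r3=4>>3=0
XOR r0, r0, #10 → r0=10^10=0
ADD r4, r4, #3 → r4=2+3=5
CMP r4, #20  (cmp 5,20)
BNE start: taken
LSR r3, r3, #3 → r3=0>>3=0
XOR r0, r0, #10 → r0=0^10=10
ADD r4, r4, #3 → r4=5+3=8
CMP r4, #20  (cmp 8,20)
BNE start: taken
LSR r3, r3, #3 → r3=0>>3=0
XOR r0, r0, #10 → r0=10^10=0
ADD r4, r4, #3 → r4=8+3=11
CMP r4, #20  (cmp 11,20)
BNE start: taken
LSR r3, r3, #3 → r3=0>>3=0
XOR r0, r0, #10 → r0=0^10=10
ADD r4, r4, #3 → r4=11+3=14
CMP r4, #20  (cmp 14,20)
BNE start: taken
LSR r3, r3, #3 → r3=0>>3=0
XOR r0, r0, #10 → r0=10^10=0
ADD r4, r4, #3 → r4=14+3=17
CMP r4, #20  (cmp 17,20)
BNE start: taken
LSR r3, r3, #3 → r3=0>>3=0
XOR r0, r0, #10 → r0=0^10=10
ADD r4, r4, #3 → r4=17+3=20
CMP r4, #20  (cmp 20,20)
BNE start: not taken
SUB r3, r3, #3 → r3=0-3=-3
halt.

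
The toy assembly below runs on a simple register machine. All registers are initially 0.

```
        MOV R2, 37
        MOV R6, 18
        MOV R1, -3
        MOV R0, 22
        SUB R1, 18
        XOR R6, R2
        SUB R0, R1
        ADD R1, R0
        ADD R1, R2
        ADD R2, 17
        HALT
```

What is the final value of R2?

54

MOV R2, 37 → R2=37
MOV R6, 18 → R6=18
MOV R1, -3 → R1=-3
MOV R0, 22 → R0=22
SUB R1, 18 → R1=(-3)-18=-21
XOR R6, R2 → R6=18^37=55
SUB R0, R1 → R0=22-(-21)=43
ADD R1, R0 → R1=(-21)+43=22
ADD R1, R2 → R1=22+37=59
ADD R2, 17 → R2=37+17=54
halt.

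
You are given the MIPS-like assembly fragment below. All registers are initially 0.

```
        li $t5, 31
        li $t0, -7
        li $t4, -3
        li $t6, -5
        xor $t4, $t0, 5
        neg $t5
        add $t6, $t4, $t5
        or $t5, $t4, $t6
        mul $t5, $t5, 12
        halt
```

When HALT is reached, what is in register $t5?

-36

after li $t5, 31: $t5=31
after li $t0, -7: $t0=-7
after li $t4, -3: $t4=-3
after li $t6, -5: $t6=-5
after xor $t4, $t0, 5: $t4=(-7)^5=-4
after neg $t5: $t5=-(31)=-31
after add $t6, $t4, $t5: $t6=(-4)+(-31)=-35
after or $t5, $t4, $t6: $t5=(-4)|(-35)=-3
after mul $t5, $t5, 12: $t5=(-3)*12=-36
halt.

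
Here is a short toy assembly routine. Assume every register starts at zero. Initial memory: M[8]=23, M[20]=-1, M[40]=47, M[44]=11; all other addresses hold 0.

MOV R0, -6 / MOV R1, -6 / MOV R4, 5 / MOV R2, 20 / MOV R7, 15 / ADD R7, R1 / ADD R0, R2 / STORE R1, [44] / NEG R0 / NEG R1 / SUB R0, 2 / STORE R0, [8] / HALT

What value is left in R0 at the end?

after MOV R0, -6: R0=-6
after MOV R1, -6: R1=-6
after MOV R4, 5: R4=5
after MOV R2, 20: R2=20
after MOV R7, 15: R7=15
after ADD R7, R1: R7=15+(-6)=9
after ADD R0, R2: R0=(-6)+20=14
STORE R1, [44] → M[44]=-6
after NEG R0: R0=-(14)=-14
after NEG R1: R1=-(-6)=6
after SUB R0, 2: R0=(-14)-2=-16
STORE R0, [8] → M[8]=-16
halt.

-16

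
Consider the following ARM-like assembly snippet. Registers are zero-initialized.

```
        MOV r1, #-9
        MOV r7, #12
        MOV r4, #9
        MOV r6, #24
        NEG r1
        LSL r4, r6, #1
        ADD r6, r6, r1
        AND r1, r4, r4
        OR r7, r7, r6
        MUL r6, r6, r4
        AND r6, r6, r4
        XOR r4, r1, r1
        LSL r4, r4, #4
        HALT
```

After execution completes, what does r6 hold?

MOV r1, #-9 → r1=-9
MOV r7, #12 → r7=12
MOV r4, #9 → r4=9
MOV r6, #24 → r6=24
NEG r1 → r1=-(-9)=9
LSL r4, r6, #1 → r4=24<<1=48
ADD r6, r6, r1 → r6=24+9=33
AND r1, r4, r4 → r1=48&48=48
OR r7, r7, r6 → r7=12|33=45
MUL r6, r6, r4 → r6=33*48=1584
AND r6, r6, r4 → r6=1584&48=48
XOR r4, r1, r1 → r4=48^48=0
LSL r4, r4, #4 → r4=0<<4=0
halt.

48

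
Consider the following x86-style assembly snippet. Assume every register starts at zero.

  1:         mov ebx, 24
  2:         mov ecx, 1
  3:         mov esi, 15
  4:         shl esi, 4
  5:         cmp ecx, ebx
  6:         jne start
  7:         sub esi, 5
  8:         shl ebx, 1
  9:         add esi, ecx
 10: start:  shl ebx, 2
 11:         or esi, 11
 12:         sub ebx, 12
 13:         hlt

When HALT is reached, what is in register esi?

ebx=24
ecx=1
esi=15
esi=15<<4=240
cmp ecx, ebx  (cmp 1,24)
jne start: taken
ebx=24<<2=96
esi=240|11=251
ebx=96-12=84
halt.

251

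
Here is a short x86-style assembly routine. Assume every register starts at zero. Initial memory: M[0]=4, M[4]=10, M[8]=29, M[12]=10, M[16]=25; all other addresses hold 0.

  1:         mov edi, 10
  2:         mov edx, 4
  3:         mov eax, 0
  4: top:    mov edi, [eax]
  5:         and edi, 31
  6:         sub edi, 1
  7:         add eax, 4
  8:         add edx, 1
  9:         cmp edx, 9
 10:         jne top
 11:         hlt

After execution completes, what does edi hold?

edi=10
edx=4
eax=0
edi=M[0]=4
edi=4&31=4
edi=4-1=3
eax=0+4=4
edx=4+1=5
cmp edx, 9  (cmp 5,9)
jne top: taken
edi=M[4]=10
edi=10&31=10
edi=10-1=9
eax=4+4=8
edx=5+1=6
cmp edx, 9  (cmp 6,9)
jne top: taken
edi=M[8]=29
edi=29&31=29
edi=29-1=28
eax=8+4=12
edx=6+1=7
cmp edx, 9  (cmp 7,9)
jne top: taken
edi=M[12]=10
edi=10&31=10
edi=10-1=9
eax=12+4=16
edx=7+1=8
cmp edx, 9  (cmp 8,9)
jne top: taken
edi=M[16]=25
edi=25&31=25
edi=25-1=24
eax=16+4=20
edx=8+1=9
cmp edx, 9  (cmp 9,9)
jne top: not taken
halt.

24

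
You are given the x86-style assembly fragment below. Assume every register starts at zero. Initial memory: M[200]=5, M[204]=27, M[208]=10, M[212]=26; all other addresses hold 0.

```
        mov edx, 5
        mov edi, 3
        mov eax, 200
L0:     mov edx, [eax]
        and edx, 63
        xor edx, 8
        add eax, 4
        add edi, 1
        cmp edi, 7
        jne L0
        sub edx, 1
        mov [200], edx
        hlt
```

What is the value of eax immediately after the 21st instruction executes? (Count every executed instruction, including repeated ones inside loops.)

212

after mov edx, 5: edx=5
after mov edi, 3: edi=3
after mov eax, 200: eax=200
after mov edx, [eax]: edx=M[200]=5
after and edx, 63: edx=5&63=5
after xor edx, 8: edx=5^8=13
after add eax, 4: eax=200+4=204
after add edi, 1: edi=3+1=4
cmp edi, 7  (cmp 4,7)
jne L0: taken
after mov edx, [eax]: edx=M[204]=27
after and edx, 63: edx=27&63=27
after xor edx, 8: edx=27^8=19
after add eax, 4: eax=204+4=208
after add edi, 1: edi=4+1=5
cmp edi, 7  (cmp 5,7)
jne L0: taken
after mov edx, [eax]: edx=M[208]=10
after and edx, 63: edx=10&63=10
after xor edx, 8: edx=10^8=2
after add eax, 4: eax=208+4=212
After step 21: eax = 212.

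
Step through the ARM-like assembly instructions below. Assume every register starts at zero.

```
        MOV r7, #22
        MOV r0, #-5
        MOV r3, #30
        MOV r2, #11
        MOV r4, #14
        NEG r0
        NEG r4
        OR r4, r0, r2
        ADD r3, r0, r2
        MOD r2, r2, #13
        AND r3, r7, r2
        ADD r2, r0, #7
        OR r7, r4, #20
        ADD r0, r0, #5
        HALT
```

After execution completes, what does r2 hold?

12

after MOV r7, #22: r7=22
after MOV r0, #-5: r0=-5
after MOV r3, #30: r3=30
after MOV r2, #11: r2=11
after MOV r4, #14: r4=14
after NEG r0: r0=-(-5)=5
after NEG r4: r4=-(14)=-14
after OR r4, r0, r2: r4=5|11=15
after ADD r3, r0, r2: r3=5+11=16
after MOD r2, r2, #13: r2=11%13=11
after AND r3, r7, r2: r3=22&11=2
after ADD r2, r0, #7: r2=5+7=12
after OR r7, r4, #20: r7=15|20=31
after ADD r0, r0, #5: r0=5+5=10
halt.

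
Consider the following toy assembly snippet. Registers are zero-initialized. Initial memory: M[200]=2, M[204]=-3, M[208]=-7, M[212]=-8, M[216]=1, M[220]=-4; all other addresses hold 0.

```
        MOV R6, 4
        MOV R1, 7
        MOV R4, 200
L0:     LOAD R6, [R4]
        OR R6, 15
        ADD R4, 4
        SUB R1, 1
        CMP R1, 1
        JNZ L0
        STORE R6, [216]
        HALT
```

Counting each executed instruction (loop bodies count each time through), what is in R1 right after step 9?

MOV R6, 4 → R6=4
MOV R1, 7 → R1=7
MOV R4, 200 → R4=200
LOAD R6, [R4] → R6=M[200]=2
OR R6, 15 → R6=2|15=15
ADD R4, 4 → R4=200+4=204
SUB R1, 1 → R1=7-1=6
CMP R1, 1  (cmp 6,1)
JNZ L0: taken
After step 9: R1 = 6.

6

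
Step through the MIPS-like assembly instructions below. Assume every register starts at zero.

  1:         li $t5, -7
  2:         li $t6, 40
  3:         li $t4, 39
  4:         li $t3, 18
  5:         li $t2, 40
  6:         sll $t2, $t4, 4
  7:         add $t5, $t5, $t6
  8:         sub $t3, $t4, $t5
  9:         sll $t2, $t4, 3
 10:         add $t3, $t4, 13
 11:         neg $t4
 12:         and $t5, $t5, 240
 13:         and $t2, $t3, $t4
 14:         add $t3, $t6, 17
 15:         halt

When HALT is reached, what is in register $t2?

$t5=-7
$t6=40
$t4=39
$t3=18
$t2=40
$t2=39<<4=624
$t5=(-7)+40=33
$t3=39-33=6
$t2=39<<3=312
$t3=39+13=52
$t4=-(39)=-39
$t5=33&240=32
$t2=52&(-39)=16
$t3=40+17=57
halt.

16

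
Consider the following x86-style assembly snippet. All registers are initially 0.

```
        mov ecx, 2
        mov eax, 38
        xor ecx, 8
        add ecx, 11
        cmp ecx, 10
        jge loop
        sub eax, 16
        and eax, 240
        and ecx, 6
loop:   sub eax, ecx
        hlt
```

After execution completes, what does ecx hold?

mov ecx, 2 → ecx=2
mov eax, 38 → eax=38
xor ecx, 8 → ecx=2^8=10
add ecx, 11 → ecx=10+11=21
cmp ecx, 10  (cmp 21,10)
jge loop: taken
sub eax, ecx → eax=38-21=17
halt.

21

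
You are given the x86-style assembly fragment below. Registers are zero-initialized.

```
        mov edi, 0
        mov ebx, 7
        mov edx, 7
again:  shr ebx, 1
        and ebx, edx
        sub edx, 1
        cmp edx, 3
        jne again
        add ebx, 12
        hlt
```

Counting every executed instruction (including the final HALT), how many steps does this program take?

25

edi=0
ebx=7
edx=7
ebx=7>>1=3
ebx=3&7=3
edx=7-1=6
cmp edx, 3  (cmp 6,3)
jne again: taken
ebx=3>>1=1
ebx=1&6=0
edx=6-1=5
cmp edx, 3  (cmp 5,3)
jne again: taken
ebx=0>>1=0
ebx=0&5=0
edx=5-1=4
cmp edx, 3  (cmp 4,3)
jne again: taken
ebx=0>>1=0
ebx=0&4=0
edx=4-1=3
cmp edx, 3  (cmp 3,3)
jne again: not taken
ebx=0+12=12
halt.
Total executed instructions: 25.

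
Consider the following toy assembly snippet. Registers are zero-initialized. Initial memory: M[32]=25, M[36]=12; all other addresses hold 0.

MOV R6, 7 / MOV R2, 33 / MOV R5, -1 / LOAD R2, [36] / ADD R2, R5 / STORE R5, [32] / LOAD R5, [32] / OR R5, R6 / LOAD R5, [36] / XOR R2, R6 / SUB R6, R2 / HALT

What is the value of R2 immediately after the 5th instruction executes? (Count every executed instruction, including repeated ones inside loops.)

11

after MOV R6, 7: R6=7
after MOV R2, 33: R2=33
after MOV R5, -1: R5=-1
after LOAD R2, [36]: R2=M[36]=12
after ADD R2, R5: R2=12+(-1)=11
After step 5: R2 = 11.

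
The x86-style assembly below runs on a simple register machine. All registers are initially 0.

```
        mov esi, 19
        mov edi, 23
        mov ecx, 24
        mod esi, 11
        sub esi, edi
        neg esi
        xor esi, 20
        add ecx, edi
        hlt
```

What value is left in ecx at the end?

mov esi, 19 → esi=19
mov edi, 23 → edi=23
mov ecx, 24 → ecx=24
mod esi, 11 → esi=19%11=8
sub esi, edi → esi=8-23=-15
neg esi → esi=-(-15)=15
xor esi, 20 → esi=15^20=27
add ecx, edi → ecx=24+23=47
halt.

47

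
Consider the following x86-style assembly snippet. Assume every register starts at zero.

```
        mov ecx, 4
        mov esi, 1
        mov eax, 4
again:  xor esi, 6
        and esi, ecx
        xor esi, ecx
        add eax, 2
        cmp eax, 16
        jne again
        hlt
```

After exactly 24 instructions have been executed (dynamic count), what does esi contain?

0

mov ecx, 4 → ecx=4
mov esi, 1 → esi=1
mov eax, 4 → eax=4
xor esi, 6 → esi=1^6=7
and esi, ecx → esi=7&4=4
xor esi, ecx → esi=4^4=0
add eax, 2 → eax=4+2=6
cmp eax, 16  (cmp 6,16)
jne again: taken
xor esi, 6 → esi=0^6=6
and esi, ecx → esi=6&4=4
xor esi, ecx → esi=4^4=0
add eax, 2 → eax=6+2=8
cmp eax, 16  (cmp 8,16)
jne again: taken
xor esi, 6 → esi=0^6=6
and esi, ecx → esi=6&4=4
xor esi, ecx → esi=4^4=0
add eax, 2 → eax=8+2=10
cmp eax, 16  (cmp 10,16)
jne again: taken
xor esi, 6 → esi=0^6=6
and esi, ecx → esi=6&4=4
xor esi, ecx → esi=4^4=0
After step 24: esi = 0.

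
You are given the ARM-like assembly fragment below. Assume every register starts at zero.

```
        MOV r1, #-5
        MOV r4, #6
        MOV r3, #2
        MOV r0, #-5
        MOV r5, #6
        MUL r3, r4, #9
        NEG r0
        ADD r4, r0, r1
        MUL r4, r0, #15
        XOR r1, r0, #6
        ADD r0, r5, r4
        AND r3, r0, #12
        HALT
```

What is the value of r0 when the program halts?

MOV r1, #-5 → r1=-5
MOV r4, #6 → r4=6
MOV r3, #2 → r3=2
MOV r0, #-5 → r0=-5
MOV r5, #6 → r5=6
MUL r3, r4, #9 → r3=6*9=54
NEG r0 → r0=-(-5)=5
ADD r4, r0, r1 → r4=5+(-5)=0
MUL r4, r0, #15 → r4=5*15=75
XOR r1, r0, #6 → r1=5^6=3
ADD r0, r5, r4 → r0=6+75=81
AND r3, r0, #12 → r3=81&12=0
halt.

81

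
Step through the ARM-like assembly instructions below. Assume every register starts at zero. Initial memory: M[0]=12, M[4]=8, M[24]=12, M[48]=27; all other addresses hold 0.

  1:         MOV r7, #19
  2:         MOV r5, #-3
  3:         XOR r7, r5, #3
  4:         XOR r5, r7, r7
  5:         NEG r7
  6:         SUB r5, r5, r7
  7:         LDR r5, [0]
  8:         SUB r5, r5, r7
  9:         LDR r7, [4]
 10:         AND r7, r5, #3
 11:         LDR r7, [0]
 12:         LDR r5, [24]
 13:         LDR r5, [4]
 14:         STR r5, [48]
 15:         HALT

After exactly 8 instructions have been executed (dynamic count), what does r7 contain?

after MOV r7, #19: r7=19
after MOV r5, #-3: r5=-3
after XOR r7, r5, #3: r7=(-3)^3=-2
after XOR r5, r7, r7: r5=(-2)^(-2)=0
after NEG r7: r7=-(-2)=2
after SUB r5, r5, r7: r5=0-2=-2
after LDR r5, [0]: r5=M[0]=12
after SUB r5, r5, r7: r5=12-2=10
After step 8: r7 = 2.

2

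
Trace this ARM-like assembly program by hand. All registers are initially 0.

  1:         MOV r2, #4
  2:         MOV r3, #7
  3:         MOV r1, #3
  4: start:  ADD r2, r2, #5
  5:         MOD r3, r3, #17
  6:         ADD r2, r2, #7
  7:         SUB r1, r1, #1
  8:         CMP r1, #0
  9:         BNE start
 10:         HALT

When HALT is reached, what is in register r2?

after MOV r2, #4: r2=4
after MOV r3, #7: r3=7
after MOV r1, #3: r1=3
after ADD r2, r2, #5: r2=4+5=9
after MOD r3, r3, #17: r3=7%17=7
after ADD r2, r2, #7: r2=9+7=16
after SUB r1, r1, #1: r1=3-1=2
CMP r1, #0  (cmp 2,0)
BNE start: taken
after ADD r2, r2, #5: r2=16+5=21
after MOD r3, r3, #17: r3=7%17=7
after ADD r2, r2, #7: r2=21+7=28
after SUB r1, r1, #1: r1=2-1=1
CMP r1, #0  (cmp 1,0)
BNE start: taken
after ADD r2, r2, #5: r2=28+5=33
after MOD r3, r3, #17: r3=7%17=7
after ADD r2, r2, #7: r2=33+7=40
after SUB r1, r1, #1: r1=1-1=0
CMP r1, #0  (cmp 0,0)
BNE start: not taken
halt.

40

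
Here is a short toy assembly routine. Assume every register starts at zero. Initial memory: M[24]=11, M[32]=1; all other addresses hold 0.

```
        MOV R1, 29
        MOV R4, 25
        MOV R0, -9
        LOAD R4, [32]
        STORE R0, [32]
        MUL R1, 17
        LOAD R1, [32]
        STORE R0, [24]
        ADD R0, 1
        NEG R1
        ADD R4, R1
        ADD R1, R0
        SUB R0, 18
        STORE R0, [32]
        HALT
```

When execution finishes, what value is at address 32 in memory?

-26

MOV R1, 29 → R1=29
MOV R4, 25 → R4=25
MOV R0, -9 → R0=-9
LOAD R4, [32] → R4=M[32]=1
STORE R0, [32] → M[32]=-9
MUL R1, 17 → R1=29*17=493
LOAD R1, [32] → R1=M[32]=-9
STORE R0, [24] → M[24]=-9
ADD R0, 1 → R0=(-9)+1=-8
NEG R1 → R1=-(-9)=9
ADD R4, R1 → R4=1+9=10
ADD R1, R0 → R1=9+(-8)=1
SUB R0, 18 → R0=(-8)-18=-26
STORE R0, [32] → M[32]=-26
halt.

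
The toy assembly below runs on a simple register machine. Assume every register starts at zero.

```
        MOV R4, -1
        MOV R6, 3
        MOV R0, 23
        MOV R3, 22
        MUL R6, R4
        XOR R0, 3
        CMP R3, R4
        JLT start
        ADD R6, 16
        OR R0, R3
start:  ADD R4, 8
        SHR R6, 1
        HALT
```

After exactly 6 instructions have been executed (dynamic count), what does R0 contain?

20

R4=-1
R6=3
R0=23
R3=22
R6=3*(-1)=-3
R0=23^3=20
After step 6: R0 = 20.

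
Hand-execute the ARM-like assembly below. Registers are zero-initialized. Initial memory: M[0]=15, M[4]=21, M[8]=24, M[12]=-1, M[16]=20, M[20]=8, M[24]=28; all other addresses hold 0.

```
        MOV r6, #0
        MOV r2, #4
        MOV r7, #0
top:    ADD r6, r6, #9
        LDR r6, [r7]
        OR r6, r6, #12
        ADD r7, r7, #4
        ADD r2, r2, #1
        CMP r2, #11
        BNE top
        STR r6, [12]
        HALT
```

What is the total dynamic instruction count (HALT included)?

after MOV r6, #0: r6=0
after MOV r2, #4: r2=4
after MOV r7, #0: r7=0
after ADD r6, r6, #9: r6=0+9=9
after LDR r6, [r7]: r6=M[0]=15
after OR r6, r6, #12: r6=15|12=15
after ADD r7, r7, #4: r7=0+4=4
after ADD r2, r2, #1: r2=4+1=5
CMP r2, #11  (cmp 5,11)
BNE top: taken
after ADD r6, r6, #9: r6=15+9=24
after LDR r6, [r7]: r6=M[4]=21
after OR r6, r6, #12: r6=21|12=29
after ADD r7, r7, #4: r7=4+4=8
after ADD r2, r2, #1: r2=5+1=6
CMP r2, #11  (cmp 6,11)
BNE top: taken
after ADD r6, r6, #9: r6=29+9=38
after LDR r6, [r7]: r6=M[8]=24
after OR r6, r6, #12: r6=24|12=28
after ADD r7, r7, #4: r7=8+4=12
after ADD r2, r2, #1: r2=6+1=7
CMP r2, #11  (cmp 7,11)
BNE top: taken
after ADD r6, r6, #9: r6=28+9=37
after LDR r6, [r7]: r6=M[12]=-1
after OR r6, r6, #12: r6=(-1)|12=-1
after ADD r7, r7, #4: r7=12+4=16
after ADD r2, r2, #1: r2=7+1=8
CMP r2, #11  (cmp 8,11)
BNE top: taken
after ADD r6, r6, #9: r6=(-1)+9=8
after LDR r6, [r7]: r6=M[16]=20
after OR r6, r6, #12: r6=20|12=28
after ADD r7, r7, #4: r7=16+4=20
after ADD r2, r2, #1: r2=8+1=9
CMP r2, #11  (cmp 9,11)
BNE top: taken
after ADD r6, r6, #9: r6=28+9=37
after LDR r6, [r7]: r6=M[20]=8
after OR r6, r6, #12: r6=8|12=12
after ADD r7, r7, #4: r7=20+4=24
after ADD r2, r2, #1: r2=9+1=10
CMP r2, #11  (cmp 10,11)
BNE top: taken
after ADD r6, r6, #9: r6=12+9=21
after LDR r6, [r7]: r6=M[24]=28
after OR r6, r6, #12: r6=28|12=28
after ADD r7, r7, #4: r7=24+4=28
after ADD r2, r2, #1: r2=10+1=11
CMP r2, #11  (cmp 11,11)
BNE top: not taken
STR r6, [12] → M[12]=28
halt.
Total executed instructions: 54.

54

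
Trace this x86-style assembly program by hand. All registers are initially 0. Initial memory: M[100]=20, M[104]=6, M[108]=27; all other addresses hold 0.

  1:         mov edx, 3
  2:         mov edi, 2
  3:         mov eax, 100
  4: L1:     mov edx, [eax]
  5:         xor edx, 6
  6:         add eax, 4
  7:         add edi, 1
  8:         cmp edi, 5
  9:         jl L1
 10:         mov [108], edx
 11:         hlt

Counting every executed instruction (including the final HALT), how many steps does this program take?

mov edx, 3 → edx=3
mov edi, 2 → edi=2
mov eax, 100 → eax=100
mov edx, [eax] → edx=M[100]=20
xor edx, 6 → edx=20^6=18
add eax, 4 → eax=100+4=104
add edi, 1 → edi=2+1=3
cmp edi, 5  (cmp 3,5)
jl L1: taken
mov edx, [eax] → edx=M[104]=6
xor edx, 6 → edx=6^6=0
add eax, 4 → eax=104+4=108
add edi, 1 → edi=3+1=4
cmp edi, 5  (cmp 4,5)
jl L1: taken
mov edx, [eax] → edx=M[108]=27
xor edx, 6 → edx=27^6=29
add eax, 4 → eax=108+4=112
add edi, 1 → edi=4+1=5
cmp edi, 5  (cmp 5,5)
jl L1: not taken
mov [108], edx → M[108]=29
halt.
Total executed instructions: 23.

23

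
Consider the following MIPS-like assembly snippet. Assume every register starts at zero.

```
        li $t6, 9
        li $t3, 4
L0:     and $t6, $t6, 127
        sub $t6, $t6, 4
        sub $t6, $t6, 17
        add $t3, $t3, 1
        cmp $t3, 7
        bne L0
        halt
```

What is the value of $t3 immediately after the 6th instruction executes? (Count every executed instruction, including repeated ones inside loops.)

5

after li $t6, 9: $t6=9
after li $t3, 4: $t3=4
after and $t6, $t6, 127: $t6=9&127=9
after sub $t6, $t6, 4: $t6=9-4=5
after sub $t6, $t6, 17: $t6=5-17=-12
after add $t3, $t3, 1: $t3=4+1=5
After step 6: $t3 = 5.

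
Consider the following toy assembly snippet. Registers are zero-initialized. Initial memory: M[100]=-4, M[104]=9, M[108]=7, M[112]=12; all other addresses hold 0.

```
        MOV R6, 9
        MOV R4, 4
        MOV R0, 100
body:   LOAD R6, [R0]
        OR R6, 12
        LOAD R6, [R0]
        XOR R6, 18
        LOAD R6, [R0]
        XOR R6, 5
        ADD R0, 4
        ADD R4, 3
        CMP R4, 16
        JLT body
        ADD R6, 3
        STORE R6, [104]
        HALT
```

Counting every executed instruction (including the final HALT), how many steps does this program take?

46

after MOV R6, 9: R6=9
after MOV R4, 4: R4=4
after MOV R0, 100: R0=100
after LOAD R6, [R0]: R6=M[100]=-4
after OR R6, 12: R6=(-4)|12=-4
after LOAD R6, [R0]: R6=M[100]=-4
after XOR R6, 18: R6=(-4)^18=-18
after LOAD R6, [R0]: R6=M[100]=-4
after XOR R6, 5: R6=(-4)^5=-7
after ADD R0, 4: R0=100+4=104
after ADD R4, 3: R4=4+3=7
CMP R4, 16  (cmp 7,16)
JLT body: taken
after LOAD R6, [R0]: R6=M[104]=9
after OR R6, 12: R6=9|12=13
after LOAD R6, [R0]: R6=M[104]=9
after XOR R6, 18: R6=9^18=27
after LOAD R6, [R0]: R6=M[104]=9
after XOR R6, 5: R6=9^5=12
after ADD R0, 4: R0=104+4=108
after ADD R4, 3: R4=7+3=10
CMP R4, 16  (cmp 10,16)
JLT body: taken
after LOAD R6, [R0]: R6=M[108]=7
after OR R6, 12: R6=7|12=15
after LOAD R6, [R0]: R6=M[108]=7
after XOR R6, 18: R6=7^18=21
after LOAD R6, [R0]: R6=M[108]=7
after XOR R6, 5: R6=7^5=2
after ADD R0, 4: R0=108+4=112
after ADD R4, 3: R4=10+3=13
CMP R4, 16  (cmp 13,16)
JLT body: taken
after LOAD R6, [R0]: R6=M[112]=12
after OR R6, 12: R6=12|12=12
after LOAD R6, [R0]: R6=M[112]=12
after XOR R6, 18: R6=12^18=30
after LOAD R6, [R0]: R6=M[112]=12
after XOR R6, 5: R6=12^5=9
after ADD R0, 4: R0=112+4=116
after ADD R4, 3: R4=13+3=16
CMP R4, 16  (cmp 16,16)
JLT body: not taken
after ADD R6, 3: R6=9+3=12
STORE R6, [104] → M[104]=12
halt.
Total executed instructions: 46.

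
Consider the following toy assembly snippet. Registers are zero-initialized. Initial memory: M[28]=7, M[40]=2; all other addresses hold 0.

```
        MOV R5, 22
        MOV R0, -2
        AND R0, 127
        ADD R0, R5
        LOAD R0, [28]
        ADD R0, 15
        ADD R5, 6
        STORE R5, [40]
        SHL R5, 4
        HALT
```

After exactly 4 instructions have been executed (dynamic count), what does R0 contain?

148

after MOV R5, 22: R5=22
after MOV R0, -2: R0=-2
after AND R0, 127: R0=(-2)&127=126
after ADD R0, R5: R0=126+22=148
After step 4: R0 = 148.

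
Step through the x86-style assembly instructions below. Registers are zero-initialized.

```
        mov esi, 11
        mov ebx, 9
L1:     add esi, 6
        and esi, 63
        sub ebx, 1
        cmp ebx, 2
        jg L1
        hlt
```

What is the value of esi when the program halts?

after mov esi, 11: esi=11
after mov ebx, 9: ebx=9
after add esi, 6: esi=11+6=17
after and esi, 63: esi=17&63=17
after sub ebx, 1: ebx=9-1=8
cmp ebx, 2  (cmp 8,2)
jg L1: taken
after add esi, 6: esi=17+6=23
after and esi, 63: esi=23&63=23
after sub ebx, 1: ebx=8-1=7
cmp ebx, 2  (cmp 7,2)
jg L1: taken
after add esi, 6: esi=23+6=29
after and esi, 63: esi=29&63=29
after sub ebx, 1: ebx=7-1=6
cmp ebx, 2  (cmp 6,2)
jg L1: taken
after add esi, 6: esi=29+6=35
after and esi, 63: esi=35&63=35
after sub ebx, 1: ebx=6-1=5
cmp ebx, 2  (cmp 5,2)
jg L1: taken
after add esi, 6: esi=35+6=41
after and esi, 63: esi=41&63=41
after sub ebx, 1: ebx=5-1=4
cmp ebx, 2  (cmp 4,2)
jg L1: taken
after add esi, 6: esi=41+6=47
after and esi, 63: esi=47&63=47
after sub ebx, 1: ebx=4-1=3
cmp ebx, 2  (cmp 3,2)
jg L1: taken
after add esi, 6: esi=47+6=53
after and esi, 63: esi=53&63=53
after sub ebx, 1: ebx=3-1=2
cmp ebx, 2  (cmp 2,2)
jg L1: not taken
halt.

53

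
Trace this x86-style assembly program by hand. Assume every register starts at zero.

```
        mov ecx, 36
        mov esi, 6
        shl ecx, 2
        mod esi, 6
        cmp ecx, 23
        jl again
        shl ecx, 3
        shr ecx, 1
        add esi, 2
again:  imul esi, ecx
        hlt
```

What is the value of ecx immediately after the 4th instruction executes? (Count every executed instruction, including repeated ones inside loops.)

ecx=36
esi=6
ecx=36<<2=144
esi=6%6=0
After step 4: ecx = 144.

144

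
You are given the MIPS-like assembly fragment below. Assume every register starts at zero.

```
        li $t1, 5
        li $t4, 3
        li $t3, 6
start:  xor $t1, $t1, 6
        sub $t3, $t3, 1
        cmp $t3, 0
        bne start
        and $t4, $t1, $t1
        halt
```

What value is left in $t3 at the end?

0

$t1=5
$t4=3
$t3=6
$t1=5^6=3
$t3=6-1=5
cmp $t3, 0  (cmp 5,0)
bne start: taken
$t1=3^6=5
$t3=5-1=4
cmp $t3, 0  (cmp 4,0)
bne start: taken
$t1=5^6=3
$t3=4-1=3
cmp $t3, 0  (cmp 3,0)
bne start: taken
$t1=3^6=5
$t3=3-1=2
cmp $t3, 0  (cmp 2,0)
bne start: taken
$t1=5^6=3
$t3=2-1=1
cmp $t3, 0  (cmp 1,0)
bne start: taken
$t1=3^6=5
$t3=1-1=0
cmp $t3, 0  (cmp 0,0)
bne start: not taken
$t4=5&5=5
halt.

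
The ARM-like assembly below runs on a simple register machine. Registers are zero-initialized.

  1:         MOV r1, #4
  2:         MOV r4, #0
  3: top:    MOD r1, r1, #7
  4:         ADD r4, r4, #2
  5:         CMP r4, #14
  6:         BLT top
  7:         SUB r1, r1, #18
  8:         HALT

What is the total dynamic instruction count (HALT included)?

32

r1=4
r4=0
r1=4%7=4
r4=0+2=2
CMP r4, #14  (cmp 2,14)
BLT top: taken
r1=4%7=4
r4=2+2=4
CMP r4, #14  (cmp 4,14)
BLT top: taken
r1=4%7=4
r4=4+2=6
CMP r4, #14  (cmp 6,14)
BLT top: taken
r1=4%7=4
r4=6+2=8
CMP r4, #14  (cmp 8,14)
BLT top: taken
r1=4%7=4
r4=8+2=10
CMP r4, #14  (cmp 10,14)
BLT top: taken
r1=4%7=4
r4=10+2=12
CMP r4, #14  (cmp 12,14)
BLT top: taken
r1=4%7=4
r4=12+2=14
CMP r4, #14  (cmp 14,14)
BLT top: not taken
r1=4-18=-14
halt.
Total executed instructions: 32.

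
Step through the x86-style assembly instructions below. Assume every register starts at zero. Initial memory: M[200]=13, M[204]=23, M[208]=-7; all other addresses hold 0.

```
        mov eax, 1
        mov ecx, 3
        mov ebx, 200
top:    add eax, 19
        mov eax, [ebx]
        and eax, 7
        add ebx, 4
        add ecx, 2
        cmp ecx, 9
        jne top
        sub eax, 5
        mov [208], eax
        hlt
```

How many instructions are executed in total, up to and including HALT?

after mov eax, 1: eax=1
after mov ecx, 3: ecx=3
after mov ebx, 200: ebx=200
after add eax, 19: eax=1+19=20
after mov eax, [ebx]: eax=M[200]=13
after and eax, 7: eax=13&7=5
after add ebx, 4: ebx=200+4=204
after add ecx, 2: ecx=3+2=5
cmp ecx, 9  (cmp 5,9)
jne top: taken
after add eax, 19: eax=5+19=24
after mov eax, [ebx]: eax=M[204]=23
after and eax, 7: eax=23&7=7
after add ebx, 4: ebx=204+4=208
after add ecx, 2: ecx=5+2=7
cmp ecx, 9  (cmp 7,9)
jne top: taken
after add eax, 19: eax=7+19=26
after mov eax, [ebx]: eax=M[208]=-7
after and eax, 7: eax=(-7)&7=1
after add ebx, 4: ebx=208+4=212
after add ecx, 2: ecx=7+2=9
cmp ecx, 9  (cmp 9,9)
jne top: not taken
after sub eax, 5: eax=1-5=-4
mov [208], eax → M[208]=-4
halt.
Total executed instructions: 27.

27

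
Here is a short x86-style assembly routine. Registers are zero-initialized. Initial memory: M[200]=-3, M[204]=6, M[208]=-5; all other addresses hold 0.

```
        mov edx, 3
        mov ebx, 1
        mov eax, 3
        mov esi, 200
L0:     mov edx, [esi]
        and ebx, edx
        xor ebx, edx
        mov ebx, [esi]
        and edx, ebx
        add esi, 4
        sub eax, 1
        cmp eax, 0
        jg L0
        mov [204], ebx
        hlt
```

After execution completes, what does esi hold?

edx=3
ebx=1
eax=3
esi=200
edx=M[200]=-3
ebx=1&(-3)=1
ebx=1^(-3)=-4
ebx=M[200]=-3
edx=(-3)&(-3)=-3
esi=200+4=204
eax=3-1=2
cmp eax, 0  (cmp 2,0)
jg L0: taken
edx=M[204]=6
ebx=(-3)&6=4
ebx=4^6=2
ebx=M[204]=6
edx=6&6=6
esi=204+4=208
eax=2-1=1
cmp eax, 0  (cmp 1,0)
jg L0: taken
edx=M[208]=-5
ebx=6&(-5)=2
ebx=2^(-5)=-7
ebx=M[208]=-5
edx=(-5)&(-5)=-5
esi=208+4=212
eax=1-1=0
cmp eax, 0  (cmp 0,0)
jg L0: not taken
mov [204], ebx → M[204]=-5
halt.

212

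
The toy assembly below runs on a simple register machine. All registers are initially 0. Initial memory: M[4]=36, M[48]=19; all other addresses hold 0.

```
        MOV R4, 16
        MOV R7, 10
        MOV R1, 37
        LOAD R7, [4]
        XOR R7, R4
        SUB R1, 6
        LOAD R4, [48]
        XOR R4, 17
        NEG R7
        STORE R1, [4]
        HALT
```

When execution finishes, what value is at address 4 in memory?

R4=16
R7=10
R1=37
R7=M[4]=36
R7=36^16=52
R1=37-6=31
R4=M[48]=19
R4=19^17=2
R7=-(52)=-52
STORE R1, [4] → M[4]=31
halt.

31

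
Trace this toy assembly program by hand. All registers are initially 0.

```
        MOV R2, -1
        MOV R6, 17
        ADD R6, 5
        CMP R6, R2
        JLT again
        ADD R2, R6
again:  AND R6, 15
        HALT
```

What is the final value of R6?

MOV R2, -1 → R2=-1
MOV R6, 17 → R6=17
ADD R6, 5 → R6=17+5=22
CMP R6, R2  (cmp 22,-1)
JLT again: not taken
ADD R2, R6 → R2=(-1)+22=21
AND R6, 15 → R6=22&15=6
halt.

6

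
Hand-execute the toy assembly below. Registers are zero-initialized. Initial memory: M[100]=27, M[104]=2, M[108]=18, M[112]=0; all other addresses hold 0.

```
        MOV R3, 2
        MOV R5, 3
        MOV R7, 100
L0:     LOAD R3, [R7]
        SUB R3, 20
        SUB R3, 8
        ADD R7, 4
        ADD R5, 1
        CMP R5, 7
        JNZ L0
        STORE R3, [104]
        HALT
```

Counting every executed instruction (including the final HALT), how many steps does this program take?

33

after MOV R3, 2: R3=2
after MOV R5, 3: R5=3
after MOV R7, 100: R7=100
after LOAD R3, [R7]: R3=M[100]=27
after SUB R3, 20: R3=27-20=7
after SUB R3, 8: R3=7-8=-1
after ADD R7, 4: R7=100+4=104
after ADD R5, 1: R5=3+1=4
CMP R5, 7  (cmp 4,7)
JNZ L0: taken
after LOAD R3, [R7]: R3=M[104]=2
after SUB R3, 20: R3=2-20=-18
after SUB R3, 8: R3=(-18)-8=-26
after ADD R7, 4: R7=104+4=108
after ADD R5, 1: R5=4+1=5
CMP R5, 7  (cmp 5,7)
JNZ L0: taken
after LOAD R3, [R7]: R3=M[108]=18
after SUB R3, 20: R3=18-20=-2
after SUB R3, 8: R3=(-2)-8=-10
after ADD R7, 4: R7=108+4=112
after ADD R5, 1: R5=5+1=6
CMP R5, 7  (cmp 6,7)
JNZ L0: taken
after LOAD R3, [R7]: R3=M[112]=0
after SUB R3, 20: R3=0-20=-20
after SUB R3, 8: R3=(-20)-8=-28
after ADD R7, 4: R7=112+4=116
after ADD R5, 1: R5=6+1=7
CMP R5, 7  (cmp 7,7)
JNZ L0: not taken
STORE R3, [104] → M[104]=-28
halt.
Total executed instructions: 33.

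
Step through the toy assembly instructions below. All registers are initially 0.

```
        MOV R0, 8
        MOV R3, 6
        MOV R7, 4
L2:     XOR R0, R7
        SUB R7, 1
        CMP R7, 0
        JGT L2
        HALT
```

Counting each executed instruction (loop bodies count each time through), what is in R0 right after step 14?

MOV R0, 8 → R0=8
MOV R3, 6 → R3=6
MOV R7, 4 → R7=4
XOR R0, R7 → R0=8^4=12
SUB R7, 1 → R7=4-1=3
CMP R7, 0  (cmp 3,0)
JGT L2: taken
XOR R0, R7 → R0=12^3=15
SUB R7, 1 → R7=3-1=2
CMP R7, 0  (cmp 2,0)
JGT L2: taken
XOR R0, R7 → R0=15^2=13
SUB R7, 1 → R7=2-1=1
CMP R7, 0  (cmp 1,0)
After step 14: R0 = 13.

13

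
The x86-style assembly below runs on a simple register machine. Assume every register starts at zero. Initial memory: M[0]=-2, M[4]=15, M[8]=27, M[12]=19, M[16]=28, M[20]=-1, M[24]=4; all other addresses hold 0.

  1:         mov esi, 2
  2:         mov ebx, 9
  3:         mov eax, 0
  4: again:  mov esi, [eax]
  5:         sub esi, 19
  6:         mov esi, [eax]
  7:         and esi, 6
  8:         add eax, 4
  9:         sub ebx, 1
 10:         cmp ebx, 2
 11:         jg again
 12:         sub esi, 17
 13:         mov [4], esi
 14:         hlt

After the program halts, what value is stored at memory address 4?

-13

esi=2
ebx=9
eax=0
esi=M[0]=-2
esi=(-2)-19=-21
esi=M[0]=-2
esi=(-2)&6=6
eax=0+4=4
ebx=9-1=8
cmp ebx, 2  (cmp 8,2)
jg again: taken
esi=M[4]=15
esi=15-19=-4
esi=M[4]=15
esi=15&6=6
eax=4+4=8
ebx=8-1=7
cmp ebx, 2  (cmp 7,2)
jg again: taken
esi=M[8]=27
esi=27-19=8
esi=M[8]=27
esi=27&6=2
eax=8+4=12
ebx=7-1=6
cmp ebx, 2  (cmp 6,2)
jg again: taken
esi=M[12]=19
esi=19-19=0
esi=M[12]=19
esi=19&6=2
eax=12+4=16
ebx=6-1=5
cmp ebx, 2  (cmp 5,2)
jg again: taken
esi=M[16]=28
esi=28-19=9
esi=M[16]=28
esi=28&6=4
eax=16+4=20
ebx=5-1=4
cmp ebx, 2  (cmp 4,2)
jg again: taken
esi=M[20]=-1
esi=(-1)-19=-20
esi=M[20]=-1
esi=(-1)&6=6
eax=20+4=24
ebx=4-1=3
cmp ebx, 2  (cmp 3,2)
jg again: taken
esi=M[24]=4
esi=4-19=-15
esi=M[24]=4
esi=4&6=4
eax=24+4=28
ebx=3-1=2
cmp ebx, 2  (cmp 2,2)
jg again: not taken
esi=4-17=-13
mov [4], esi → M[4]=-13
halt.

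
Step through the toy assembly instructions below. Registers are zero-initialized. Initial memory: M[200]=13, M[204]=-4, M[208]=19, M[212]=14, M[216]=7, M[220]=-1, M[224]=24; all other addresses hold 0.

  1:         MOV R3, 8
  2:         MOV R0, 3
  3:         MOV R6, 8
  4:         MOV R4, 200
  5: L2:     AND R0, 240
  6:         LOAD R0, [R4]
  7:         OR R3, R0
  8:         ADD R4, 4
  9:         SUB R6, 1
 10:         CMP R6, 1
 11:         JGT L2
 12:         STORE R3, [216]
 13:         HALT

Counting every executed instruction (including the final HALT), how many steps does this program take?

55

MOV R3, 8 → R3=8
MOV R0, 3 → R0=3
MOV R6, 8 → R6=8
MOV R4, 200 → R4=200
AND R0, 240 → R0=3&240=0
LOAD R0, [R4] → R0=M[200]=13
OR R3, R0 → R3=8|13=13
ADD R4, 4 → R4=200+4=204
SUB R6, 1 → R6=8-1=7
CMP R6, 1  (cmp 7,1)
JGT L2: taken
AND R0, 240 → R0=13&240=0
LOAD R0, [R4] → R0=M[204]=-4
OR R3, R0 → R3=13|(-4)=-3
ADD R4, 4 → R4=204+4=208
SUB R6, 1 → R6=7-1=6
CMP R6, 1  (cmp 6,1)
JGT L2: taken
AND R0, 240 → R0=(-4)&240=240
LOAD R0, [R4] → R0=M[208]=19
OR R3, R0 → R3=(-3)|19=-1
ADD R4, 4 → R4=208+4=212
SUB R6, 1 → R6=6-1=5
CMP R6, 1  (cmp 5,1)
JGT L2: taken
AND R0, 240 → R0=19&240=16
LOAD R0, [R4] → R0=M[212]=14
OR R3, R0 → R3=(-1)|14=-1
ADD R4, 4 → R4=212+4=216
SUB R6, 1 → R6=5-1=4
CMP R6, 1  (cmp 4,1)
JGT L2: taken
AND R0, 240 → R0=14&240=0
LOAD R0, [R4] → R0=M[216]=7
OR R3, R0 → R3=(-1)|7=-1
ADD R4, 4 → R4=216+4=220
SUB R6, 1 → R6=4-1=3
CMP R6, 1  (cmp 3,1)
JGT L2: taken
AND R0, 240 → R0=7&240=0
LOAD R0, [R4] → R0=M[220]=-1
OR R3, R0 → R3=(-1)|(-1)=-1
ADD R4, 4 → R4=220+4=224
SUB R6, 1 → R6=3-1=2
CMP R6, 1  (cmp 2,1)
JGT L2: taken
AND R0, 240 → R0=(-1)&240=240
LOAD R0, [R4] → R0=M[224]=24
OR R3, R0 → R3=(-1)|24=-1
ADD R4, 4 → R4=224+4=228
SUB R6, 1 → R6=2-1=1
CMP R6, 1  (cmp 1,1)
JGT L2: not taken
STORE R3, [216] → M[216]=-1
halt.
Total executed instructions: 55.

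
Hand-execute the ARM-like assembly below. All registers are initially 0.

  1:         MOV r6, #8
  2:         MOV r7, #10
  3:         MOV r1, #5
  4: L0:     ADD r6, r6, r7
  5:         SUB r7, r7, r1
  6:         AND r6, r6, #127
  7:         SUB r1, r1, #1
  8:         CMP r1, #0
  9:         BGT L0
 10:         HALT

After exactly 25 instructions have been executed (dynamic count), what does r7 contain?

r6=8
r7=10
r1=5
r6=8+10=18
r7=10-5=5
r6=18&127=18
r1=5-1=4
CMP r1, #0  (cmp 4,0)
BGT L0: taken
r6=18+5=23
r7=5-4=1
r6=23&127=23
r1=4-1=3
CMP r1, #0  (cmp 3,0)
BGT L0: taken
r6=23+1=24
r7=1-3=-2
r6=24&127=24
r1=3-1=2
CMP r1, #0  (cmp 2,0)
BGT L0: taken
r6=24+(-2)=22
r7=(-2)-2=-4
r6=22&127=22
r1=2-1=1
After step 25: r7 = -4.

-4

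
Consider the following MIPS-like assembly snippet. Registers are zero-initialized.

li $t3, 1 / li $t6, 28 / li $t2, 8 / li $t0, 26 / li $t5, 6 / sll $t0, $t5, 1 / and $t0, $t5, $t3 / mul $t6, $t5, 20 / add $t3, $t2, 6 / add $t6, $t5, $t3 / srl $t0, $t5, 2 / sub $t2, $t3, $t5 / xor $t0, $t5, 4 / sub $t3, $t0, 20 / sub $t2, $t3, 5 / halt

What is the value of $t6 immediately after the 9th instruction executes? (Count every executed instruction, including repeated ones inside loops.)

after li $t3, 1: $t3=1
after li $t6, 28: $t6=28
after li $t2, 8: $t2=8
after li $t0, 26: $t0=26
after li $t5, 6: $t5=6
after sll $t0, $t5, 1: $t0=6<<1=12
after and $t0, $t5, $t3: $t0=6&1=0
after mul $t6, $t5, 20: $t6=6*20=120
after add $t3, $t2, 6: $t3=8+6=14
After step 9: $t6 = 120.

120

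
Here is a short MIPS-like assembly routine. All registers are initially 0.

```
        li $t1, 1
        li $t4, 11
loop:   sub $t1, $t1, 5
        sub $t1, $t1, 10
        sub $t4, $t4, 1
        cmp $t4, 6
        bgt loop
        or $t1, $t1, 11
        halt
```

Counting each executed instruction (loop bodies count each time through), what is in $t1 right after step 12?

li $t1, 1 → $t1=1
li $t4, 11 → $t4=11
sub $t1, $t1, 5 → $t1=1-5=-4
sub $t1, $t1, 10 → $t1=(-4)-10=-14
sub $t4, $t4, 1 → $t4=11-1=10
cmp $t4, 6  (cmp 10,6)
bgt loop: taken
sub $t1, $t1, 5 → $t1=(-14)-5=-19
sub $t1, $t1, 10 → $t1=(-19)-10=-29
sub $t4, $t4, 1 → $t4=10-1=9
cmp $t4, 6  (cmp 9,6)
bgt loop: taken
After step 12: $t1 = -29.

-29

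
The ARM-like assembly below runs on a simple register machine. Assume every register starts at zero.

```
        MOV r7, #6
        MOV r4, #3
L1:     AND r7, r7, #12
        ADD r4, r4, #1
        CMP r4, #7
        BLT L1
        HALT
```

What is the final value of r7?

4

MOV r7, #6 → r7=6
MOV r4, #3 → r4=3
AND r7, r7, #12 → r7=6&12=4
ADD r4, r4, #1 → r4=3+1=4
CMP r4, #7  (cmp 4,7)
BLT L1: taken
AND r7, r7, #12 → r7=4&12=4
ADD r4, r4, #1 → r4=4+1=5
CMP r4, #7  (cmp 5,7)
BLT L1: taken
AND r7, r7, #12 → r7=4&12=4
ADD r4, r4, #1 → r4=5+1=6
CMP r4, #7  (cmp 6,7)
BLT L1: taken
AND r7, r7, #12 → r7=4&12=4
ADD r4, r4, #1 → r4=6+1=7
CMP r4, #7  (cmp 7,7)
BLT L1: not taken
halt.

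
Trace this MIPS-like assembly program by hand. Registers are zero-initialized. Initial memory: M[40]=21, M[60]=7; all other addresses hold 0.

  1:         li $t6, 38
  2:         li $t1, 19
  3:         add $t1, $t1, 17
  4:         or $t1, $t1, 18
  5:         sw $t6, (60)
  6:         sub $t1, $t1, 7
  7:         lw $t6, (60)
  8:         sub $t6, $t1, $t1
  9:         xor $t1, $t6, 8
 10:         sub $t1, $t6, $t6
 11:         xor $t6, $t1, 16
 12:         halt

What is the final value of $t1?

after li $t6, 38: $t6=38
after li $t1, 19: $t1=19
after add $t1, $t1, 17: $t1=19+17=36
after or $t1, $t1, 18: $t1=36|18=54
sw $t6, (60) → M[60]=38
after sub $t1, $t1, 7: $t1=54-7=47
after lw $t6, (60): $t6=M[60]=38
after sub $t6, $t1, $t1: $t6=47-47=0
after xor $t1, $t6, 8: $t1=0^8=8
after sub $t1, $t6, $t6: $t1=0-0=0
after xor $t6, $t1, 16: $t6=0^16=16
halt.

0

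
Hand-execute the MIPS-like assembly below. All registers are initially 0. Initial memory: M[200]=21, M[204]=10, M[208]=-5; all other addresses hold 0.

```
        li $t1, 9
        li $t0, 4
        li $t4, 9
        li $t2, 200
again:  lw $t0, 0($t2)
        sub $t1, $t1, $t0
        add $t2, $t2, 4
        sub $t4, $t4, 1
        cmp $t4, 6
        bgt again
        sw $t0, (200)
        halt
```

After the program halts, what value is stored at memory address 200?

-5

after li $t1, 9: $t1=9
after li $t0, 4: $t0=4
after li $t4, 9: $t4=9
after li $t2, 200: $t2=200
after lw $t0, 0($t2): $t0=M[200]=21
after sub $t1, $t1, $t0: $t1=9-21=-12
after add $t2, $t2, 4: $t2=200+4=204
after sub $t4, $t4, 1: $t4=9-1=8
cmp $t4, 6  (cmp 8,6)
bgt again: taken
after lw $t0, 0($t2): $t0=M[204]=10
after sub $t1, $t1, $t0: $t1=(-12)-10=-22
after add $t2, $t2, 4: $t2=204+4=208
after sub $t4, $t4, 1: $t4=8-1=7
cmp $t4, 6  (cmp 7,6)
bgt again: taken
after lw $t0, 0($t2): $t0=M[208]=-5
after sub $t1, $t1, $t0: $t1=(-22)-(-5)=-17
after add $t2, $t2, 4: $t2=208+4=212
after sub $t4, $t4, 1: $t4=7-1=6
cmp $t4, 6  (cmp 6,6)
bgt again: not taken
sw $t0, (200) → M[200]=-5
halt.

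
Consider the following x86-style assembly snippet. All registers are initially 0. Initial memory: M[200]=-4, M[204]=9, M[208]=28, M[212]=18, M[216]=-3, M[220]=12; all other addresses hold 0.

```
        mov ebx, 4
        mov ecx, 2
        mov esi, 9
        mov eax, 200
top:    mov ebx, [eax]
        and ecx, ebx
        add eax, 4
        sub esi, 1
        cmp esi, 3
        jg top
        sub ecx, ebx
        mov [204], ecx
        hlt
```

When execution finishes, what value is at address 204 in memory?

-12

after mov ebx, 4: ebx=4
after mov ecx, 2: ecx=2
after mov esi, 9: esi=9
after mov eax, 200: eax=200
after mov ebx, [eax]: ebx=M[200]=-4
after and ecx, ebx: ecx=2&(-4)=0
after add eax, 4: eax=200+4=204
after sub esi, 1: esi=9-1=8
cmp esi, 3  (cmp 8,3)
jg top: taken
after mov ebx, [eax]: ebx=M[204]=9
after and ecx, ebx: ecx=0&9=0
after add eax, 4: eax=204+4=208
after sub esi, 1: esi=8-1=7
cmp esi, 3  (cmp 7,3)
jg top: taken
after mov ebx, [eax]: ebx=M[208]=28
after and ecx, ebx: ecx=0&28=0
after add eax, 4: eax=208+4=212
after sub esi, 1: esi=7-1=6
cmp esi, 3  (cmp 6,3)
jg top: taken
after mov ebx, [eax]: ebx=M[212]=18
after and ecx, ebx: ecx=0&18=0
after add eax, 4: eax=212+4=216
after sub esi, 1: esi=6-1=5
cmp esi, 3  (cmp 5,3)
jg top: taken
after mov ebx, [eax]: ebx=M[216]=-3
after and ecx, ebx: ecx=0&(-3)=0
after add eax, 4: eax=216+4=220
after sub esi, 1: esi=5-1=4
cmp esi, 3  (cmp 4,3)
jg top: taken
after mov ebx, [eax]: ebx=M[220]=12
after and ecx, ebx: ecx=0&12=0
after add eax, 4: eax=220+4=224
after sub esi, 1: esi=4-1=3
cmp esi, 3  (cmp 3,3)
jg top: not taken
after sub ecx, ebx: ecx=0-12=-12
mov [204], ecx → M[204]=-12
halt.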